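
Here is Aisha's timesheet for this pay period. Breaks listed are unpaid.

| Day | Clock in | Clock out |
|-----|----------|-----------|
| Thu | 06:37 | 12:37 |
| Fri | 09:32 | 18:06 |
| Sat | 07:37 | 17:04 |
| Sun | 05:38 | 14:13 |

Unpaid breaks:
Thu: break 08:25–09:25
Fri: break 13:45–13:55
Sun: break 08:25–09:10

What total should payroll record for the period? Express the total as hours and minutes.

Thu: 06:37–12:37 = 6 h 0 min; less 60 min break → 5 h 0 min
Fri: 09:32–18:06 = 8 h 34 min; less 10 min break → 8 h 24 min
Sat: 07:37–17:04 = 9 h 27 min
Sun: 05:38–14:13 = 8 h 35 min; less 45 min break → 7 h 50 min
Total: 5 h 0 min + 8 h 24 min + 9 h 27 min + 7 h 50 min = 30 h 41 min.

30 h 41 min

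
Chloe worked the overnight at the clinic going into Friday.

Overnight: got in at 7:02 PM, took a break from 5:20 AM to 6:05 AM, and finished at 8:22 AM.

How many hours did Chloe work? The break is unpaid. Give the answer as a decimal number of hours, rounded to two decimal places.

Overnight: 7:02 PM → midnight = 4 h 58 min; midnight → 8:22 AM = 8 h 22 min; span 13 h 20 min; less 45 min break → 12 h 35 min

12.58 hours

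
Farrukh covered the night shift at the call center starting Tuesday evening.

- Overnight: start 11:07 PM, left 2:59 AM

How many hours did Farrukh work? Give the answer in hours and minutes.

3 h 52 min

Overnight: 11:07 PM → midnight = 0 h 53 min; midnight → 2:59 AM = 2 h 59 min; span 3 h 52 min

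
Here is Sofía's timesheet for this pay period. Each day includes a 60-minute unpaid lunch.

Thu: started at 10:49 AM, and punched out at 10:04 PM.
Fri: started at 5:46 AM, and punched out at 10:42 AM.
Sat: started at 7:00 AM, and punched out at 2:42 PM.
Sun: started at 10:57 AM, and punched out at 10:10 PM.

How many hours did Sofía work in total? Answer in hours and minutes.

Thu: 10:49 AM–10:04 PM = 11 h 15 min; less 60 min break → 10 h 15 min
Fri: 5:46 AM–10:42 AM = 4 h 56 min; less 60 min break → 3 h 56 min
Sat: 7:00 AM–2:42 PM = 7 h 42 min; less 60 min break → 6 h 42 min
Sun: 10:57 AM–10:10 PM = 11 h 13 min; less 60 min break → 10 h 13 min
Total: 10 h 15 min + 3 h 56 min + 6 h 42 min + 10 h 13 min = 31 h 6 min.

31 h 6 min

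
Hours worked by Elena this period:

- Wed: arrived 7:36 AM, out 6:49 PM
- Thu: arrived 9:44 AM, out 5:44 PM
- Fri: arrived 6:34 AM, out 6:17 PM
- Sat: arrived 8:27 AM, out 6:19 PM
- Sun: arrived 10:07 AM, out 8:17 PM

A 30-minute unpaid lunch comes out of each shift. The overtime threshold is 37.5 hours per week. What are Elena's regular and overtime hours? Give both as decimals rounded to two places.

Wed: 7:36 AM–6:49 PM = 11 h 13 min; less 30 min break → 10 h 43 min
Thu: 9:44 AM–5:44 PM = 8 h 0 min; less 30 min break → 7 h 30 min
Fri: 6:34 AM–6:17 PM = 11 h 43 min; less 30 min break → 11 h 13 min
Sat: 8:27 AM–6:19 PM = 9 h 52 min; less 30 min break → 9 h 22 min
Sun: 10:07 AM–8:17 PM = 10 h 10 min; less 30 min break → 9 h 40 min
Total worked: 48 h 28 min = 48.47 h.
Threshold 37.5 h → overtime 10 h 58 min, regular 37 h 30 min.

Regular 37.50 hours, overtime 10.97 hours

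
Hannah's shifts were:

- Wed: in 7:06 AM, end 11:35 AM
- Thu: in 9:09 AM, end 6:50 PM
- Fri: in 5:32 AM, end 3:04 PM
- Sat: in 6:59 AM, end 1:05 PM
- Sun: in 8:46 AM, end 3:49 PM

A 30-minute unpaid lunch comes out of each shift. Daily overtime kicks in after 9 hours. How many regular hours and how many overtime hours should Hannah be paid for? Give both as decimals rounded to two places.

Wed: 7:06 AM–11:35 AM = 4 h 29 min; less 30 min break → 3 h 59 min
Thu: 9:09 AM–6:50 PM = 9 h 41 min; less 30 min break → 9 h 11 min
Fri: 5:32 AM–3:04 PM = 9 h 32 min; less 30 min break → 9 h 2 min
Sat: 6:59 AM–1:05 PM = 6 h 6 min; less 30 min break → 5 h 36 min
Sun: 8:46 AM–3:49 PM = 7 h 3 min; less 30 min break → 6 h 33 min
Wed reg 3 h 59 min / OT 0 h 0 min; Thu reg 9 h 0 min / OT 0 h 11 min; Fri reg 9 h 0 min / OT 0 h 2 min; Sat reg 5 h 36 min / OT 0 h 0 min; Sun reg 6 h 33 min / OT 0 h 0 min.
Totals: regular 34 h 8 min, overtime 0 h 13 min.

Regular 34.13 hours, overtime 0.22 hours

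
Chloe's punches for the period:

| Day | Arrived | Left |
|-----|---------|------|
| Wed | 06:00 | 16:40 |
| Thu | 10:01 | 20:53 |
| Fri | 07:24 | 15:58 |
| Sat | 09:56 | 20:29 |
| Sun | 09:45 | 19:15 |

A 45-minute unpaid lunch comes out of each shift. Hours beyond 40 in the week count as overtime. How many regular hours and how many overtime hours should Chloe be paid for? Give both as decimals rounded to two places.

Wed: 06:00–16:40 = 10 h 40 min; less 45 min break → 9 h 55 min
Thu: 10:01–20:53 = 10 h 52 min; less 45 min break → 10 h 7 min
Fri: 07:24–15:58 = 8 h 34 min; less 45 min break → 7 h 49 min
Sat: 09:56–20:29 = 10 h 33 min; less 45 min break → 9 h 48 min
Sun: 09:45–19:15 = 9 h 30 min; less 45 min break → 8 h 45 min
Total worked: 46 h 24 min = 46.40 h.
Threshold 40 h → overtime 6 h 24 min, regular 40 h 0 min.

Regular 40.00 hours, overtime 6.40 hours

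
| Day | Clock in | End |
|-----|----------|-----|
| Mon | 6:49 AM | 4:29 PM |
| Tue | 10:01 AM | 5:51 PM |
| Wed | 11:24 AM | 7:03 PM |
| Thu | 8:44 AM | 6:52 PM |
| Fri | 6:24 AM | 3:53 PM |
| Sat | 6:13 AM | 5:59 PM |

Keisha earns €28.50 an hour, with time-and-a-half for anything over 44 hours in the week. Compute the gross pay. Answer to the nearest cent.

Mon: 6:49 AM–4:29 PM = 9 h 40 min
Tue: 10:01 AM–5:51 PM = 7 h 50 min
Wed: 11:24 AM–7:03 PM = 7 h 39 min
Thu: 8:44 AM–6:52 PM = 10 h 8 min
Fri: 6:24 AM–3:53 PM = 9 h 29 min
Sat: 6:13 AM–5:59 PM = 11 h 46 min
Total worked: 56 h 32 min = 3392 min.
Regular 44 h 0 min = 2640 min at €28.50/h; overtime 12 h 32 min = 752 min at €42.75/h.
Pay = (2640 × €28.50 + 752 × €42.75) ÷ 60 = €1789.80.

€1789.80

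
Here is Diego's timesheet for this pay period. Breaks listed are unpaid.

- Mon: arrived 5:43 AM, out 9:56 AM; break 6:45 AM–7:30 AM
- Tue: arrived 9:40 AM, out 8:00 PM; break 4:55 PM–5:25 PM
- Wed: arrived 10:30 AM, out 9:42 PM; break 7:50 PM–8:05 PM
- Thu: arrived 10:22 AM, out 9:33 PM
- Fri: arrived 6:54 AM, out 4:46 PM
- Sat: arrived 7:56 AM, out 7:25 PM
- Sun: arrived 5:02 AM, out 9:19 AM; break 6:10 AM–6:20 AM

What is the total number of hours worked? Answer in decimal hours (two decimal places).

Mon: 5:43 AM–9:56 AM = 4 h 13 min; less 45 min break → 3 h 28 min
Tue: 9:40 AM–8:00 PM = 10 h 20 min; less 30 min break → 9 h 50 min
Wed: 10:30 AM–9:42 PM = 11 h 12 min; less 15 min break → 10 h 57 min
Thu: 10:22 AM–9:33 PM = 11 h 11 min
Fri: 6:54 AM–4:46 PM = 9 h 52 min
Sat: 7:56 AM–7:25 PM = 11 h 29 min
Sun: 5:02 AM–9:19 AM = 4 h 17 min; less 10 min break → 4 h 7 min
Total: 3 h 28 min + 9 h 50 min + 10 h 57 min + 11 h 11 min + 9 h 52 min + 11 h 29 min + 4 h 7 min = 60 h 54 min.

60.90 hours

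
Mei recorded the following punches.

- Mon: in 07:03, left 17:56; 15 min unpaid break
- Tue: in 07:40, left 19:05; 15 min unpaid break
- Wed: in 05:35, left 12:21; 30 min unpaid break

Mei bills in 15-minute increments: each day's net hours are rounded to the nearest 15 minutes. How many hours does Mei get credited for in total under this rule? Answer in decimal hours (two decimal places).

28.25 hours

Mon: 07:03–17:56 = 10 h 53 min − 15 min = 10 h 38 min → rounds to 10 h 45 min
Tue: 07:40–19:05 = 11 h 25 min − 15 min = 11 h 10 min → rounds to 11 h 15 min
Wed: 05:35–12:21 = 6 h 46 min − 30 min = 6 h 16 min → rounds to 6 h 15 min
Total credited: 28 h 15 min.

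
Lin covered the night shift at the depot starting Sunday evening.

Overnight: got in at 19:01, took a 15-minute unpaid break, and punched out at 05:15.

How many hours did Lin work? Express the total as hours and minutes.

9 h 59 min

Overnight: 19:01 → midnight = 4 h 59 min; midnight → 05:15 = 5 h 15 min; span 10 h 14 min; less 15 min break → 9 h 59 min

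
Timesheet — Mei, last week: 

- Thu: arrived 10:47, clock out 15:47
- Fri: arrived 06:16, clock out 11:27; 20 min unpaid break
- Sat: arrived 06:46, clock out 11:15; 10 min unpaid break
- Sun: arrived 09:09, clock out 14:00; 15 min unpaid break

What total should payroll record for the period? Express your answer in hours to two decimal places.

18.77 hours

Thu: 10:47–15:47 = 5 h 0 min
Fri: 06:16–11:27 = 5 h 11 min; less 20 min break → 4 h 51 min
Sat: 06:46–11:15 = 4 h 29 min; less 10 min break → 4 h 19 min
Sun: 09:09–14:00 = 4 h 51 min; less 15 min break → 4 h 36 min
Total: 5 h 0 min + 4 h 51 min + 4 h 19 min + 4 h 36 min = 18 h 46 min.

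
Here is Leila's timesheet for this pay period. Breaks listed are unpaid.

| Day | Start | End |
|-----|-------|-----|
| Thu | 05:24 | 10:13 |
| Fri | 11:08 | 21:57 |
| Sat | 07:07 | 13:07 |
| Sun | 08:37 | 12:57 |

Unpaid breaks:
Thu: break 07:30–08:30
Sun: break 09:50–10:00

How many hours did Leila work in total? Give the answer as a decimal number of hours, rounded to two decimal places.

Thu: 05:24–10:13 = 4 h 49 min; less 60 min break → 3 h 49 min
Fri: 11:08–21:57 = 10 h 49 min
Sat: 07:07–13:07 = 6 h 0 min
Sun: 08:37–12:57 = 4 h 20 min; less 10 min break → 4 h 10 min
Total: 3 h 49 min + 10 h 49 min + 6 h 0 min + 4 h 10 min = 24 h 48 min.

24.80 hours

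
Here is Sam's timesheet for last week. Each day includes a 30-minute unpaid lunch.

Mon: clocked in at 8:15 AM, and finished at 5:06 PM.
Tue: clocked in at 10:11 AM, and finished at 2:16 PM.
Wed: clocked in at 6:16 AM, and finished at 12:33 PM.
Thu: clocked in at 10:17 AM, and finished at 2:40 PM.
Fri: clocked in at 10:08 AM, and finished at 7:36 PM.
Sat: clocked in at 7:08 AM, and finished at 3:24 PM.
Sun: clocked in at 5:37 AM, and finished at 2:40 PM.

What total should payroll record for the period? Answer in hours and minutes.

46 h 53 min

Mon: 8:15 AM–5:06 PM = 8 h 51 min; less 30 min break → 8 h 21 min
Tue: 10:11 AM–2:16 PM = 4 h 5 min; less 30 min break → 3 h 35 min
Wed: 6:16 AM–12:33 PM = 6 h 17 min; less 30 min break → 5 h 47 min
Thu: 10:17 AM–2:40 PM = 4 h 23 min; less 30 min break → 3 h 53 min
Fri: 10:08 AM–7:36 PM = 9 h 28 min; less 30 min break → 8 h 58 min
Sat: 7:08 AM–3:24 PM = 8 h 16 min; less 30 min break → 7 h 46 min
Sun: 5:37 AM–2:40 PM = 9 h 3 min; less 30 min break → 8 h 33 min
Total: 8 h 21 min + 3 h 35 min + 5 h 47 min + 3 h 53 min + 8 h 58 min + 7 h 46 min + 8 h 33 min = 46 h 53 min.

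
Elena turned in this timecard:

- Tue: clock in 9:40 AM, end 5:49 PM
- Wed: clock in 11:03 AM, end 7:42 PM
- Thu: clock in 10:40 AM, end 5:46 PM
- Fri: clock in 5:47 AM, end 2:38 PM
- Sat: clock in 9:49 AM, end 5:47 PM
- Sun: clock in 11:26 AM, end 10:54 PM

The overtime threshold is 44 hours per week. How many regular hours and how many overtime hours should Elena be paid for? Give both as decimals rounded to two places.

Regular 44.00 hours, overtime 8.18 hours

Tue: 9:40 AM–5:49 PM = 8 h 9 min
Wed: 11:03 AM–7:42 PM = 8 h 39 min
Thu: 10:40 AM–5:46 PM = 7 h 6 min
Fri: 5:47 AM–2:38 PM = 8 h 51 min
Sat: 9:49 AM–5:47 PM = 7 h 58 min
Sun: 11:26 AM–10:54 PM = 11 h 28 min
Total worked: 52 h 11 min = 52.18 h.
Threshold 44 h → overtime 8 h 11 min, regular 44 h 0 min.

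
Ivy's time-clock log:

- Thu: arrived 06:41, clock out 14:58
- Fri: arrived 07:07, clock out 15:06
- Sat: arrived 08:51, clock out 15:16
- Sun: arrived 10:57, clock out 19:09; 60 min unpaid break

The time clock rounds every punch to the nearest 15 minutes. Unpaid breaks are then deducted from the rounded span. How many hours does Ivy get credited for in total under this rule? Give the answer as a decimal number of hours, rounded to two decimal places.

Thu: in 06:41→06:45, out 14:58→15:00; 8 h 15 min
Fri: in 07:07→07:00, out 15:06→15:00; 8 h 0 min
Sat: in 08:51→08:45, out 15:16→15:15; 6 h 30 min
Sun: in 10:57→11:00, out 19:09→19:15; 8 h 15 min − 60 min = 7 h 15 min
Total credited: 30 h 0 min.

30.00 hours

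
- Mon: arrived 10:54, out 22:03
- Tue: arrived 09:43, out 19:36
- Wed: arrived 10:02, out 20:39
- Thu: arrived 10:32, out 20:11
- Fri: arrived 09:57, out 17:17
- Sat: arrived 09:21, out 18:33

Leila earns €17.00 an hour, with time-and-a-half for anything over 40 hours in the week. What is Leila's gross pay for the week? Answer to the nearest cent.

€1134.75

Mon: 10:54–22:03 = 11 h 9 min
Tue: 09:43–19:36 = 9 h 53 min
Wed: 10:02–20:39 = 10 h 37 min
Thu: 10:32–20:11 = 9 h 39 min
Fri: 09:57–17:17 = 7 h 20 min
Sat: 09:21–18:33 = 9 h 12 min
Total worked: 57 h 50 min = 3470 min.
Regular 40 h 0 min = 2400 min at €17.00/h; overtime 17 h 50 min = 1070 min at €25.50/h.
Pay = (2400 × €17.00 + 1070 × €25.50) ÷ 60 = €1134.75.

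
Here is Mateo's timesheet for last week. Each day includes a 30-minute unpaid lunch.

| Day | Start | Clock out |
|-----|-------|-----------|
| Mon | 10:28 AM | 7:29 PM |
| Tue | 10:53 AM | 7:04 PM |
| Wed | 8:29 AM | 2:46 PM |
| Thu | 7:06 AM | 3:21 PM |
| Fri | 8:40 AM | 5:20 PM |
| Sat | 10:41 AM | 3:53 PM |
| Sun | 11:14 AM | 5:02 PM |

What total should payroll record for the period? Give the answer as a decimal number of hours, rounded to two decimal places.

47.90 hours

Mon: 10:28 AM–7:29 PM = 9 h 1 min; less 30 min break → 8 h 31 min
Tue: 10:53 AM–7:04 PM = 8 h 11 min; less 30 min break → 7 h 41 min
Wed: 8:29 AM–2:46 PM = 6 h 17 min; less 30 min break → 5 h 47 min
Thu: 7:06 AM–3:21 PM = 8 h 15 min; less 30 min break → 7 h 45 min
Fri: 8:40 AM–5:20 PM = 8 h 40 min; less 30 min break → 8 h 10 min
Sat: 10:41 AM–3:53 PM = 5 h 12 min; less 30 min break → 4 h 42 min
Sun: 11:14 AM–5:02 PM = 5 h 48 min; less 30 min break → 5 h 18 min
Total: 8 h 31 min + 7 h 41 min + 5 h 47 min + 7 h 45 min + 8 h 10 min + 4 h 42 min + 5 h 18 min = 47 h 54 min.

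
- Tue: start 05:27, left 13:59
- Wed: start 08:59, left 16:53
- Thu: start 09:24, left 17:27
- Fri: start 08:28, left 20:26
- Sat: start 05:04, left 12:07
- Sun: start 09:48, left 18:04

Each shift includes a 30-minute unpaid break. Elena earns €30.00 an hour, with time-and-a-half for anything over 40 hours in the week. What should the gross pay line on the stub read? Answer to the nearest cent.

Tue: 05:27–13:59 = 8 h 32 min; less 30 min break → 8 h 2 min
Wed: 08:59–16:53 = 7 h 54 min; less 30 min break → 7 h 24 min
Thu: 09:24–17:27 = 8 h 3 min; less 30 min break → 7 h 33 min
Fri: 08:28–20:26 = 11 h 58 min; less 30 min break → 11 h 28 min
Sat: 05:04–12:07 = 7 h 3 min; less 30 min break → 6 h 33 min
Sun: 09:48–18:04 = 8 h 16 min; less 30 min break → 7 h 46 min
Total worked: 48 h 46 min = 2926 min.
Regular 40 h 0 min = 2400 min at €30.00/h; overtime 8 h 46 min = 526 min at €45.00/h.
Pay = (2400 × €30.00 + 526 × €45.00) ÷ 60 = €1594.50.

€1594.50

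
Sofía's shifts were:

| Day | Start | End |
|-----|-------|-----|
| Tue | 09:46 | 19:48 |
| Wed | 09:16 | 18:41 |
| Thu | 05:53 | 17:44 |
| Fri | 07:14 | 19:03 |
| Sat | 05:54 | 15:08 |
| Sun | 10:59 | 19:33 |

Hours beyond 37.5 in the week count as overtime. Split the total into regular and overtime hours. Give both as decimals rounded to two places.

Regular 37.50 hours, overtime 23.42 hours

Tue: 09:46–19:48 = 10 h 2 min
Wed: 09:16–18:41 = 9 h 25 min
Thu: 05:53–17:44 = 11 h 51 min
Fri: 07:14–19:03 = 11 h 49 min
Sat: 05:54–15:08 = 9 h 14 min
Sun: 10:59–19:33 = 8 h 34 min
Total worked: 60 h 55 min = 60.92 h.
Threshold 37.5 h → overtime 23 h 25 min, regular 37 h 30 min.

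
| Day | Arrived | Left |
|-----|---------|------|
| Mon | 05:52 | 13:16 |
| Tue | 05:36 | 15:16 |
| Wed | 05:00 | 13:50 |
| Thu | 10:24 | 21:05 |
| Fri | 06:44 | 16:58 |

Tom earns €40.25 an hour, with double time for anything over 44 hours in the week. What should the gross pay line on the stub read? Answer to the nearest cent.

Mon: 05:52–13:16 = 7 h 24 min
Tue: 05:36–15:16 = 9 h 40 min
Wed: 05:00–13:50 = 8 h 50 min
Thu: 10:24–21:05 = 10 h 41 min
Fri: 06:44–16:58 = 10 h 14 min
Total worked: 46 h 49 min = 2809 min.
Regular 44 h 0 min = 2640 min at €40.25/h; overtime 2 h 49 min = 169 min at €80.50/h.
Pay = (2640 × €40.25 + 169 × €80.50) ÷ 60 = €1997.74.

€1997.74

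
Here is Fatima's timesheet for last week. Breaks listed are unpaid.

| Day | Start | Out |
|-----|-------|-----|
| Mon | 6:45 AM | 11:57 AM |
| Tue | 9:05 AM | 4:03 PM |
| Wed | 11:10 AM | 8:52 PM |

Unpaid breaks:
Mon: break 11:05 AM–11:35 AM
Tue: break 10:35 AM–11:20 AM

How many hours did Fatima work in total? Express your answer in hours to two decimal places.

20.62 hours

Mon: 6:45 AM–11:57 AM = 5 h 12 min; less 30 min break → 4 h 42 min
Tue: 9:05 AM–4:03 PM = 6 h 58 min; less 45 min break → 6 h 13 min
Wed: 11:10 AM–8:52 PM = 9 h 42 min
Total: 4 h 42 min + 6 h 13 min + 9 h 42 min = 20 h 37 min.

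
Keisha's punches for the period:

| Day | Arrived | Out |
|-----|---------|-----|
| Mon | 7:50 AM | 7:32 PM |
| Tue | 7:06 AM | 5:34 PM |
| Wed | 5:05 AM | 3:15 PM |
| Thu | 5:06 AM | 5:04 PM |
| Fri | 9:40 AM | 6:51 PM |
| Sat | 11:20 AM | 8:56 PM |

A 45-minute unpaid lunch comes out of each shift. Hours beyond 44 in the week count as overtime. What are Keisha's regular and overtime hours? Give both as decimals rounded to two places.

Mon: 7:50 AM–7:32 PM = 11 h 42 min; less 45 min break → 10 h 57 min
Tue: 7:06 AM–5:34 PM = 10 h 28 min; less 45 min break → 9 h 43 min
Wed: 5:05 AM–3:15 PM = 10 h 10 min; less 45 min break → 9 h 25 min
Thu: 5:06 AM–5:04 PM = 11 h 58 min; less 45 min break → 11 h 13 min
Fri: 9:40 AM–6:51 PM = 9 h 11 min; less 45 min break → 8 h 26 min
Sat: 11:20 AM–8:56 PM = 9 h 36 min; less 45 min break → 8 h 51 min
Total worked: 58 h 35 min = 58.58 h.
Threshold 44 h → overtime 14 h 35 min, regular 44 h 0 min.

Regular 44.00 hours, overtime 14.58 hours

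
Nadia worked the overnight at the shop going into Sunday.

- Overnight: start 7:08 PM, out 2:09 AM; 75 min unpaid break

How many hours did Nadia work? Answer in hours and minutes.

5 h 46 min

Overnight: 7:08 PM → midnight = 4 h 52 min; midnight → 2:09 AM = 2 h 9 min; span 7 h 1 min; less 75 min break → 5 h 46 min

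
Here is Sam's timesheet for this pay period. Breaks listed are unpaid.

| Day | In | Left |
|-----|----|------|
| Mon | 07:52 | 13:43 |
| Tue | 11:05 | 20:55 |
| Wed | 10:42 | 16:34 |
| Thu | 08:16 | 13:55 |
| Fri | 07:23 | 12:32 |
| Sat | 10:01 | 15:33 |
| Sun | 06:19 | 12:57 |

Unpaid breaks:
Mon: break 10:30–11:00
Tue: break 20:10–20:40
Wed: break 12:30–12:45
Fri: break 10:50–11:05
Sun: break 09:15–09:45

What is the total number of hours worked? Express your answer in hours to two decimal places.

42.52 hours

Mon: 07:52–13:43 = 5 h 51 min; less 30 min break → 5 h 21 min
Tue: 11:05–20:55 = 9 h 50 min; less 30 min break → 9 h 20 min
Wed: 10:42–16:34 = 5 h 52 min; less 15 min break → 5 h 37 min
Thu: 08:16–13:55 = 5 h 39 min
Fri: 07:23–12:32 = 5 h 9 min; less 15 min break → 4 h 54 min
Sat: 10:01–15:33 = 5 h 32 min
Sun: 06:19–12:57 = 6 h 38 min; less 30 min break → 6 h 8 min
Total: 5 h 21 min + 9 h 20 min + 5 h 37 min + 5 h 39 min + 4 h 54 min + 5 h 32 min + 6 h 8 min = 42 h 31 min.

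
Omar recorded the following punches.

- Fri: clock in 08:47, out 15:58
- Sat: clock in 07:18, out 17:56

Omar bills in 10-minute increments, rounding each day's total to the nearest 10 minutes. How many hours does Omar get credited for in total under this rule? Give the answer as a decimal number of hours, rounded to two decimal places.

17.83 hours

Fri: 08:47–15:58 = 7 h 11 min → rounds to 7 h 10 min
Sat: 07:18–17:56 = 10 h 38 min → rounds to 10 h 40 min
Total credited: 17 h 50 min.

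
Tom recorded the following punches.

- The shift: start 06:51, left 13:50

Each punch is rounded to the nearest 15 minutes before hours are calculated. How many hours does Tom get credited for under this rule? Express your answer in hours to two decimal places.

The shift: in 06:51→06:45, out 13:50→13:45; 7 h 0 min

7.00 hours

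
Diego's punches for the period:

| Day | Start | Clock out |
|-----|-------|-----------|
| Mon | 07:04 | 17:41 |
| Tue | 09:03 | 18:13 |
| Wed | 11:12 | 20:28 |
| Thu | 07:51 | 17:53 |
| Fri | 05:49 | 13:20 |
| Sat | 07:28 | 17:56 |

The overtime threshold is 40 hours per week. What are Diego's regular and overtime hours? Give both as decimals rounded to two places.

Mon: 07:04–17:41 = 10 h 37 min
Tue: 09:03–18:13 = 9 h 10 min
Wed: 11:12–20:28 = 9 h 16 min
Thu: 07:51–17:53 = 10 h 2 min
Fri: 05:49–13:20 = 7 h 31 min
Sat: 07:28–17:56 = 10 h 28 min
Total worked: 57 h 4 min = 57.07 h.
Threshold 40 h → overtime 17 h 4 min, regular 40 h 0 min.

Regular 40.00 hours, overtime 17.07 hours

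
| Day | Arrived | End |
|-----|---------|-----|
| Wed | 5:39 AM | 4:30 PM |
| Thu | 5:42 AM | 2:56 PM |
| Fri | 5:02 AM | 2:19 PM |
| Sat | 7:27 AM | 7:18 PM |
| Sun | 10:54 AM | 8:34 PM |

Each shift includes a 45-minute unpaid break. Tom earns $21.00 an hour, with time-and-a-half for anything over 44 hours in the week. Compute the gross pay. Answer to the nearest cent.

$1022.70

Wed: 5:39 AM–4:30 PM = 10 h 51 min; less 45 min break → 10 h 6 min
Thu: 5:42 AM–2:56 PM = 9 h 14 min; less 45 min break → 8 h 29 min
Fri: 5:02 AM–2:19 PM = 9 h 17 min; less 45 min break → 8 h 32 min
Sat: 7:27 AM–7:18 PM = 11 h 51 min; less 45 min break → 11 h 6 min
Sun: 10:54 AM–8:34 PM = 9 h 40 min; less 45 min break → 8 h 55 min
Total worked: 47 h 8 min = 2828 min.
Regular 44 h 0 min = 2640 min at $21.00/h; overtime 3 h 8 min = 188 min at $31.50/h.
Pay = (2640 × $21.00 + 188 × $31.50) ÷ 60 = $1022.70.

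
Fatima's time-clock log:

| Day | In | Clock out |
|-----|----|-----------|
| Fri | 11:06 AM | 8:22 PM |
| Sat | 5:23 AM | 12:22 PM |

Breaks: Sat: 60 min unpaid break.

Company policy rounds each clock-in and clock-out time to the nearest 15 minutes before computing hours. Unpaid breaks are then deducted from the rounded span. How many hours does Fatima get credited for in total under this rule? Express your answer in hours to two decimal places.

15.00 hours

Fri: in 11:06 AM→11:00 AM, out 8:22 PM→8:15 PM; 9 h 15 min
Sat: in 5:23 AM→5:30 AM, out 12:22 PM→12:15 PM; 6 h 45 min − 60 min = 5 h 45 min
Total credited: 15 h 0 min.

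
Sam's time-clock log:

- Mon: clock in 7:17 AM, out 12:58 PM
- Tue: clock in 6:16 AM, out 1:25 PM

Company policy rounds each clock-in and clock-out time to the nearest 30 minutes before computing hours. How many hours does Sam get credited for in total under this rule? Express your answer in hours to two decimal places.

Mon: in 7:17 AM→7:30 AM, out 12:58 PM→1:00 PM; 5 h 30 min
Tue: in 6:16 AM→6:30 AM, out 1:25 PM→1:30 PM; 7 h 0 min
Total credited: 12 h 30 min.

12.50 hours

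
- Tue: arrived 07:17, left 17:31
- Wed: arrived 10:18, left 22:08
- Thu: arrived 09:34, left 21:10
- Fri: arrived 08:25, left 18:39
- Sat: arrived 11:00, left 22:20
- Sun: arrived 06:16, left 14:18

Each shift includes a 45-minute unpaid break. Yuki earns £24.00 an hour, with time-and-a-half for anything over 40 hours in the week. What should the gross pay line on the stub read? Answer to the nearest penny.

Tue: 07:17–17:31 = 10 h 14 min; less 45 min break → 9 h 29 min
Wed: 10:18–22:08 = 11 h 50 min; less 45 min break → 11 h 5 min
Thu: 09:34–21:10 = 11 h 36 min; less 45 min break → 10 h 51 min
Fri: 08:25–18:39 = 10 h 14 min; less 45 min break → 9 h 29 min
Sat: 11:00–22:20 = 11 h 20 min; less 45 min break → 10 h 35 min
Sun: 06:16–14:18 = 8 h 2 min; less 45 min break → 7 h 17 min
Total worked: 58 h 46 min = 3526 min.
Regular 40 h 0 min = 2400 min at £24.00/h; overtime 18 h 46 min = 1126 min at £36.00/h.
Pay = (2400 × £24.00 + 1126 × £36.00) ÷ 60 = £1635.60.

£1635.60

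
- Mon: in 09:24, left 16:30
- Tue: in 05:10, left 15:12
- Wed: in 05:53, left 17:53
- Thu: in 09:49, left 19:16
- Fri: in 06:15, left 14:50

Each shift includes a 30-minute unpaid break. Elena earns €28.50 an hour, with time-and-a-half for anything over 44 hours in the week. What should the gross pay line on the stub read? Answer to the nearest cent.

Mon: 09:24–16:30 = 7 h 6 min; less 30 min break → 6 h 36 min
Tue: 05:10–15:12 = 10 h 2 min; less 30 min break → 9 h 32 min
Wed: 05:53–17:53 = 12 h 0 min; less 30 min break → 11 h 30 min
Thu: 09:49–19:16 = 9 h 27 min; less 30 min break → 8 h 57 min
Fri: 06:15–14:50 = 8 h 35 min; less 30 min break → 8 h 5 min
Total worked: 44 h 40 min = 2680 min.
Regular 44 h 0 min = 2640 min at €28.50/h; overtime 0 h 40 min = 40 min at €42.75/h.
Pay = (2640 × €28.50 + 40 × €42.75) ÷ 60 = €1282.50.

€1282.50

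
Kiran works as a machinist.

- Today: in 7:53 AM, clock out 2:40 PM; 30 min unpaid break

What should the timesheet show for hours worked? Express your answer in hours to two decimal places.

Today: 7:53 AM–2:40 PM = 6 h 47 min; less 30 min break → 6 h 17 min

6.28 hours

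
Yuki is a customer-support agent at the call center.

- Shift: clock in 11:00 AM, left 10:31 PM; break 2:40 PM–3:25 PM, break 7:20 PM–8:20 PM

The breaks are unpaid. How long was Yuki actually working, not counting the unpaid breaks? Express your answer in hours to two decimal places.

Shift: 11:00 AM–10:31 PM = 11 h 31 min; less 105 min break → 9 h 46 min

9.77 hours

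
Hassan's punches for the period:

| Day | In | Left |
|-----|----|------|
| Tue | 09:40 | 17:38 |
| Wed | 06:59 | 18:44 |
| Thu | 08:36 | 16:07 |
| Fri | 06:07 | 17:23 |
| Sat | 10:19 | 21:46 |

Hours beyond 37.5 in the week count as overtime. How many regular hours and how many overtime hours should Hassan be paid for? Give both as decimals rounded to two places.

Regular 37.50 hours, overtime 12.45 hours

Tue: 09:40–17:38 = 7 h 58 min
Wed: 06:59–18:44 = 11 h 45 min
Thu: 08:36–16:07 = 7 h 31 min
Fri: 06:07–17:23 = 11 h 16 min
Sat: 10:19–21:46 = 11 h 27 min
Total worked: 49 h 57 min = 49.95 h.
Threshold 37.5 h → overtime 12 h 27 min, regular 37 h 30 min.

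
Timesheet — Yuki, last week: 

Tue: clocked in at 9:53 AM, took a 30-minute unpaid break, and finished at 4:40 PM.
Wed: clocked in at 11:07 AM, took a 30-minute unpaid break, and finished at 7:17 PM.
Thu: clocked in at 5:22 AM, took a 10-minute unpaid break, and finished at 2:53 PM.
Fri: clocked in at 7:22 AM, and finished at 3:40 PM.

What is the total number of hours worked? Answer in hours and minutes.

31 h 36 min

Tue: 9:53 AM–4:40 PM = 6 h 47 min; less 30 min break → 6 h 17 min
Wed: 11:07 AM–7:17 PM = 8 h 10 min; less 30 min break → 7 h 40 min
Thu: 5:22 AM–2:53 PM = 9 h 31 min; less 10 min break → 9 h 21 min
Fri: 7:22 AM–3:40 PM = 8 h 18 min
Total: 6 h 17 min + 7 h 40 min + 9 h 21 min + 8 h 18 min = 31 h 36 min.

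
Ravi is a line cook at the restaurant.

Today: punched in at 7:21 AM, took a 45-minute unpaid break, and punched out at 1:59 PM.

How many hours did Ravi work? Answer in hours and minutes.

Today: 7:21 AM–1:59 PM = 6 h 38 min; less 45 min break → 5 h 53 min

5 h 53 min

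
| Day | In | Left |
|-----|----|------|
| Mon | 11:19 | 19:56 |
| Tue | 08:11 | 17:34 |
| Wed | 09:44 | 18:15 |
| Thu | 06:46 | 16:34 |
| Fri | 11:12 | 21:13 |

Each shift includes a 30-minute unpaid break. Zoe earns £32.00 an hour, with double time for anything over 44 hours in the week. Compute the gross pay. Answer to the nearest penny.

Mon: 11:19–19:56 = 8 h 37 min; less 30 min break → 8 h 7 min
Tue: 08:11–17:34 = 9 h 23 min; less 30 min break → 8 h 53 min
Wed: 09:44–18:15 = 8 h 31 min; less 30 min break → 8 h 1 min
Thu: 06:46–16:34 = 9 h 48 min; less 30 min break → 9 h 18 min
Fri: 11:12–21:13 = 10 h 1 min; less 30 min break → 9 h 31 min
Total worked: 43 h 50 min = 2630 min.
Regular 43 h 50 min = 2630 min at £32.00/h; overtime 0 h 0 min = 0 min at £64.00/h.
Pay = (2630 × £32.00 + 0 × £64.00) ÷ 60 = £1402.67.

£1402.67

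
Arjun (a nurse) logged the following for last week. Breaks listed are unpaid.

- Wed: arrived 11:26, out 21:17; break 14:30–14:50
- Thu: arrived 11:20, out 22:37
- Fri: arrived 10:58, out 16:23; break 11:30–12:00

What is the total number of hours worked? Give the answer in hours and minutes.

25 h 43 min

Wed: 11:26–21:17 = 9 h 51 min; less 20 min break → 9 h 31 min
Thu: 11:20–22:37 = 11 h 17 min
Fri: 10:58–16:23 = 5 h 25 min; less 30 min break → 4 h 55 min
Total: 9 h 31 min + 11 h 17 min + 4 h 55 min = 25 h 43 min.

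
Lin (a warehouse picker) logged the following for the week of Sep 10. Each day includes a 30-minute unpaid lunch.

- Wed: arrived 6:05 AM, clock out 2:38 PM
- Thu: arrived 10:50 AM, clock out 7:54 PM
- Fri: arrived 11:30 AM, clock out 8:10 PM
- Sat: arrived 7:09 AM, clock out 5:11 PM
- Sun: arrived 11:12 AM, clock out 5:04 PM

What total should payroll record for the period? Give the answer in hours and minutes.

Wed: 6:05 AM–2:38 PM = 8 h 33 min; less 30 min break → 8 h 3 min
Thu: 10:50 AM–7:54 PM = 9 h 4 min; less 30 min break → 8 h 34 min
Fri: 11:30 AM–8:10 PM = 8 h 40 min; less 30 min break → 8 h 10 min
Sat: 7:09 AM–5:11 PM = 10 h 2 min; less 30 min break → 9 h 32 min
Sun: 11:12 AM–5:04 PM = 5 h 52 min; less 30 min break → 5 h 22 min
Total: 8 h 3 min + 8 h 34 min + 8 h 10 min + 9 h 32 min + 5 h 22 min = 39 h 41 min.

39 h 41 min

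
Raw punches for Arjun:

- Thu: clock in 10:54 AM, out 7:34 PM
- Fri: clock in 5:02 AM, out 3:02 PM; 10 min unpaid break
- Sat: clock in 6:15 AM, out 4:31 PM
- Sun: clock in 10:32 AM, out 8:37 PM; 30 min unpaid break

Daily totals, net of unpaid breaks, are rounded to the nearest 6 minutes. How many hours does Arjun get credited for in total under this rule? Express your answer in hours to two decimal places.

38.40 hours

Thu: 10:54 AM–7:34 PM = 8 h 40 min → rounds to 8 h 42 min
Fri: 5:02 AM–3:02 PM = 10 h 0 min − 10 min = 9 h 50 min → rounds to 9 h 48 min
Sat: 6:15 AM–4:31 PM = 10 h 16 min → rounds to 10 h 18 min
Sun: 10:32 AM–8:37 PM = 10 h 5 min − 30 min = 9 h 35 min → rounds to 9 h 36 min
Total credited: 38 h 24 min.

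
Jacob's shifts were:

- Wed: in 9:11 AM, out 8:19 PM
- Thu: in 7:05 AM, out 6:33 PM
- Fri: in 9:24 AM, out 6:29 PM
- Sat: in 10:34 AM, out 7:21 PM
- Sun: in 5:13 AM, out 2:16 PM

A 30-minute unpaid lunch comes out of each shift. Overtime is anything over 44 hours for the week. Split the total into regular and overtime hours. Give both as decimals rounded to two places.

Wed: 9:11 AM–8:19 PM = 11 h 8 min; less 30 min break → 10 h 38 min
Thu: 7:05 AM–6:33 PM = 11 h 28 min; less 30 min break → 10 h 58 min
Fri: 9:24 AM–6:29 PM = 9 h 5 min; less 30 min break → 8 h 35 min
Sat: 10:34 AM–7:21 PM = 8 h 47 min; less 30 min break → 8 h 17 min
Sun: 5:13 AM–2:16 PM = 9 h 3 min; less 30 min break → 8 h 33 min
Total worked: 47 h 1 min = 47.02 h.
Threshold 44 h → overtime 3 h 1 min, regular 44 h 0 min.

Regular 44.00 hours, overtime 3.02 hours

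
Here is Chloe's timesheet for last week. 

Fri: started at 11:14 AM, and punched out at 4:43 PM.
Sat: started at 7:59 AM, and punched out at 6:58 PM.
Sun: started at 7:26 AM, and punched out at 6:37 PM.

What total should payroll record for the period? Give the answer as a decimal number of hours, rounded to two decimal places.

Fri: 11:14 AM–4:43 PM = 5 h 29 min
Sat: 7:59 AM–6:58 PM = 10 h 59 min
Sun: 7:26 AM–6:37 PM = 11 h 11 min
Total: 5 h 29 min + 10 h 59 min + 11 h 11 min = 27 h 39 min.

27.65 hours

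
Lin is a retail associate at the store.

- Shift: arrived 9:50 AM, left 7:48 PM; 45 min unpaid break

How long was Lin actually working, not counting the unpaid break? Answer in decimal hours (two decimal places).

Shift: 9:50 AM–7:48 PM = 9 h 58 min; less 45 min break → 9 h 13 min

9.22 hours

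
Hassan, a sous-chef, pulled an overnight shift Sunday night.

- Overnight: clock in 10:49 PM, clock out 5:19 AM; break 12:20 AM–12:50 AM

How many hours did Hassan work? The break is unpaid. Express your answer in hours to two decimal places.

Overnight: 10:49 PM → midnight = 1 h 11 min; midnight → 5:19 AM = 5 h 19 min; span 6 h 30 min; less 30 min break → 6 h 0 min

6.00 hours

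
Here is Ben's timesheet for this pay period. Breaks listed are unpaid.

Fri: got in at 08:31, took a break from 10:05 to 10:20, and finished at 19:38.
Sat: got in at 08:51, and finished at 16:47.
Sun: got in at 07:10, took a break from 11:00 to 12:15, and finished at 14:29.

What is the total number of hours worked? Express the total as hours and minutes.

24 h 52 min

Fri: 08:31–19:38 = 11 h 7 min; less 15 min break → 10 h 52 min
Sat: 08:51–16:47 = 7 h 56 min
Sun: 07:10–14:29 = 7 h 19 min; less 75 min break → 6 h 4 min
Total: 10 h 52 min + 7 h 56 min + 6 h 4 min = 24 h 52 min.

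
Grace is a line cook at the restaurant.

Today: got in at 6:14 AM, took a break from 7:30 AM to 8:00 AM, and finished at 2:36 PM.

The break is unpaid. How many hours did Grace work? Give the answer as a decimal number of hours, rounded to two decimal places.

7.87 hours

Today: 6:14 AM–2:36 PM = 8 h 22 min; less 30 min break → 7 h 52 min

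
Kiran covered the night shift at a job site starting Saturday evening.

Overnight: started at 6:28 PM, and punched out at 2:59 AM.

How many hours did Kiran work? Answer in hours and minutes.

8 h 31 min

Overnight: 6:28 PM → midnight = 5 h 32 min; midnight → 2:59 AM = 2 h 59 min; span 8 h 31 min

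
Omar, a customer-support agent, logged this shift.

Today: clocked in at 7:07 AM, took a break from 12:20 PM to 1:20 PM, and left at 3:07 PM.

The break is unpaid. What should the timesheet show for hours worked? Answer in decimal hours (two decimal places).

7.00 hours

Today: 7:07 AM–3:07 PM = 8 h 0 min; less 60 min break → 7 h 0 min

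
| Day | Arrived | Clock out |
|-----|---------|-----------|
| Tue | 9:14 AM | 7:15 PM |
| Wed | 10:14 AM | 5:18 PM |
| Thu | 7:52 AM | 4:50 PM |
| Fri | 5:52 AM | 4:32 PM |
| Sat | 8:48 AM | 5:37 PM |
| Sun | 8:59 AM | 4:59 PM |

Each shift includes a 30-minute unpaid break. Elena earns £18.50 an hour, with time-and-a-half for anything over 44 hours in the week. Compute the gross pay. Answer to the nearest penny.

£995.30

Tue: 9:14 AM–7:15 PM = 10 h 1 min; less 30 min break → 9 h 31 min
Wed: 10:14 AM–5:18 PM = 7 h 4 min; less 30 min break → 6 h 34 min
Thu: 7:52 AM–4:50 PM = 8 h 58 min; less 30 min break → 8 h 28 min
Fri: 5:52 AM–4:32 PM = 10 h 40 min; less 30 min break → 10 h 10 min
Sat: 8:48 AM–5:37 PM = 8 h 49 min; less 30 min break → 8 h 19 min
Sun: 8:59 AM–4:59 PM = 8 h 0 min; less 30 min break → 7 h 30 min
Total worked: 50 h 32 min = 3032 min.
Regular 44 h 0 min = 2640 min at £18.50/h; overtime 6 h 32 min = 392 min at £27.75/h.
Pay = (2640 × £18.50 + 392 × £27.75) ÷ 60 = £995.30.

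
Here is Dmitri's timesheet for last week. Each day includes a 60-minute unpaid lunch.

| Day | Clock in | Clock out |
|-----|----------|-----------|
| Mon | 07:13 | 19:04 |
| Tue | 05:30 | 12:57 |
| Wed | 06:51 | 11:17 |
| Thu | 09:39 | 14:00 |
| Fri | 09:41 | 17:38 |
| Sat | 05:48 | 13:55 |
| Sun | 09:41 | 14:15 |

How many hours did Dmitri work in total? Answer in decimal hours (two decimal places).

41.72 hours

Mon: 07:13–19:04 = 11 h 51 min; less 60 min break → 10 h 51 min
Tue: 05:30–12:57 = 7 h 27 min; less 60 min break → 6 h 27 min
Wed: 06:51–11:17 = 4 h 26 min; less 60 min break → 3 h 26 min
Thu: 09:39–14:00 = 4 h 21 min; less 60 min break → 3 h 21 min
Fri: 09:41–17:38 = 7 h 57 min; less 60 min break → 6 h 57 min
Sat: 05:48–13:55 = 8 h 7 min; less 60 min break → 7 h 7 min
Sun: 09:41–14:15 = 4 h 34 min; less 60 min break → 3 h 34 min
Total: 10 h 51 min + 6 h 27 min + 3 h 26 min + 3 h 21 min + 6 h 57 min + 7 h 7 min + 3 h 34 min = 41 h 43 min.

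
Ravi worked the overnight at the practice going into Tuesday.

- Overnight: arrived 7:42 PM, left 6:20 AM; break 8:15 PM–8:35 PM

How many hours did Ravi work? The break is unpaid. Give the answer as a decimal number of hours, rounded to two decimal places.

Overnight: 7:42 PM → midnight = 4 h 18 min; midnight → 6:20 AM = 6 h 20 min; span 10 h 38 min; less 20 min break → 10 h 18 min

10.30 hours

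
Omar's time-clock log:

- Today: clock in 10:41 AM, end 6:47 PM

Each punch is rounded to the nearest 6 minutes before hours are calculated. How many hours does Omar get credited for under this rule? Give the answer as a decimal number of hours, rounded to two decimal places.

Today: in 10:41 AM→10:42 AM, out 6:47 PM→6:48 PM; 8 h 6 min

8.10 hours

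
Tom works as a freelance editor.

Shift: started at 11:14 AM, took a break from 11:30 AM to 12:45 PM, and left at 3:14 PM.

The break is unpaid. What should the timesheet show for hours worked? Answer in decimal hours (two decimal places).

2.75 hours

Shift: 11:14 AM–3:14 PM = 4 h 0 min; less 75 min break → 2 h 45 min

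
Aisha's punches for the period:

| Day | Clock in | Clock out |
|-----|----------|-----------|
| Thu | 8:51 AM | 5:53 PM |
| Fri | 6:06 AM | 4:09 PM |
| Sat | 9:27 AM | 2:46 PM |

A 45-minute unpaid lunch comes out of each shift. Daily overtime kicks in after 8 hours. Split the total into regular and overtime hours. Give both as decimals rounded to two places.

Regular 20.57 hours, overtime 1.58 hours

Thu: 8:51 AM–5:53 PM = 9 h 2 min; less 45 min break → 8 h 17 min
Fri: 6:06 AM–4:09 PM = 10 h 3 min; less 45 min break → 9 h 18 min
Sat: 9:27 AM–2:46 PM = 5 h 19 min; less 45 min break → 4 h 34 min
Thu reg 8 h 0 min / OT 0 h 17 min; Fri reg 8 h 0 min / OT 1 h 18 min; Sat reg 4 h 34 min / OT 0 h 0 min.
Totals: regular 20 h 34 min, overtime 1 h 35 min.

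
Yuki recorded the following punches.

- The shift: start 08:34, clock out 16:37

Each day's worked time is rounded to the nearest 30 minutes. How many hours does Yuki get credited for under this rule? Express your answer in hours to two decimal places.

8.00 hours

The shift: 08:34–16:37 = 8 h 3 min → rounds to 8 h 0 min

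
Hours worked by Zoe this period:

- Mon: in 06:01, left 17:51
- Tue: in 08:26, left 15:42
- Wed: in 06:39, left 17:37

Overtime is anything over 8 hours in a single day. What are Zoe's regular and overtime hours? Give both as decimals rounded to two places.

Regular 23.27 hours, overtime 6.80 hours

Mon: 06:01–17:51 = 11 h 50 min
Tue: 08:26–15:42 = 7 h 16 min
Wed: 06:39–17:37 = 10 h 58 min
Mon reg 8 h 0 min / OT 3 h 50 min; Tue reg 7 h 16 min / OT 0 h 0 min; Wed reg 8 h 0 min / OT 2 h 58 min.
Totals: regular 23 h 16 min, overtime 6 h 48 min.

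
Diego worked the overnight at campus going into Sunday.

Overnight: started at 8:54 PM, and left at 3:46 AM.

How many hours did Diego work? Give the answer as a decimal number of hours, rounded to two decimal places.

Overnight: 8:54 PM → midnight = 3 h 6 min; midnight → 3:46 AM = 3 h 46 min; span 6 h 52 min

6.87 hours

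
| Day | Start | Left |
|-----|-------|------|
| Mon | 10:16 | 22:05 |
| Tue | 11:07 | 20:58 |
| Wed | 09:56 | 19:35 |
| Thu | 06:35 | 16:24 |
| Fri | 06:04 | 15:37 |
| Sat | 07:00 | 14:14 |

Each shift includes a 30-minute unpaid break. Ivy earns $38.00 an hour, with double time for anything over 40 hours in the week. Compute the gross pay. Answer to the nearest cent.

$2653.67

Mon: 10:16–22:05 = 11 h 49 min; less 30 min break → 11 h 19 min
Tue: 11:07–20:58 = 9 h 51 min; less 30 min break → 9 h 21 min
Wed: 09:56–19:35 = 9 h 39 min; less 30 min break → 9 h 9 min
Thu: 06:35–16:24 = 9 h 49 min; less 30 min break → 9 h 19 min
Fri: 06:04–15:37 = 9 h 33 min; less 30 min break → 9 h 3 min
Sat: 07:00–14:14 = 7 h 14 min; less 30 min break → 6 h 44 min
Total worked: 54 h 55 min = 3295 min.
Regular 40 h 0 min = 2400 min at $38.00/h; overtime 14 h 55 min = 895 min at $76.00/h.
Pay = (2400 × $38.00 + 895 × $76.00) ÷ 60 = $2653.67.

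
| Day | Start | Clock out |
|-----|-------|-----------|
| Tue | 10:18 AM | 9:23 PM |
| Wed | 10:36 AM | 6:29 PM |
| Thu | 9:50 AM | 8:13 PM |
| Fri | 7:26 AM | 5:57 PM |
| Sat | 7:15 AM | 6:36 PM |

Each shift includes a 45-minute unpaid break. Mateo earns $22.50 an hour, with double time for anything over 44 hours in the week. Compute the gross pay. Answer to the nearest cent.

Tue: 10:18 AM–9:23 PM = 11 h 5 min; less 45 min break → 10 h 20 min
Wed: 10:36 AM–6:29 PM = 7 h 53 min; less 45 min break → 7 h 8 min
Thu: 9:50 AM–8:13 PM = 10 h 23 min; less 45 min break → 9 h 38 min
Fri: 7:26 AM–5:57 PM = 10 h 31 min; less 45 min break → 9 h 46 min
Sat: 7:15 AM–6:36 PM = 11 h 21 min; less 45 min break → 10 h 36 min
Total worked: 47 h 28 min = 2848 min.
Regular 44 h 0 min = 2640 min at $22.50/h; overtime 3 h 28 min = 208 min at $45.00/h.
Pay = (2640 × $22.50 + 208 × $45.00) ÷ 60 = $1146.00.

$1146.00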